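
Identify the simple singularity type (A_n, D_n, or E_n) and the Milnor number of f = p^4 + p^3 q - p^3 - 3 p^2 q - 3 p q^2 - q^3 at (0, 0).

The Hessian of f at 0 has rank 0. Corank 2; j^3 = -(p + q)^3 is a perfect cube, so E-series; the 4-jet and mu = 7 give E_7.

Type E7, Milnor number mu = 7.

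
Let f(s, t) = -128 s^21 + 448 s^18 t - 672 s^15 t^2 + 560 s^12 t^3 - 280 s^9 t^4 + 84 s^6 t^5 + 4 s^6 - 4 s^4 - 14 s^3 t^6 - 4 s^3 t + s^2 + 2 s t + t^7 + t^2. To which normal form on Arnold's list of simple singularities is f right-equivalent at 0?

The Hessian of f at 0 has rank 1. Corank 1: A-series; mu = 6 gives A_6.

A_6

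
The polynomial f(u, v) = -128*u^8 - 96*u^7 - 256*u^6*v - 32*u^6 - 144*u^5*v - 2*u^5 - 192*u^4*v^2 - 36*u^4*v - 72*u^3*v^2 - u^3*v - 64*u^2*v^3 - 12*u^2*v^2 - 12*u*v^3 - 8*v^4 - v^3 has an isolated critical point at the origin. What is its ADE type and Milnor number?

Type E_{7}, Milnor number mu = 7.

The Hessian of f at 0 has rank 0. Corank 2; j^3 = -v^3 is a perfect cube, so E-series; the 4-jet and mu = 7 give E_7.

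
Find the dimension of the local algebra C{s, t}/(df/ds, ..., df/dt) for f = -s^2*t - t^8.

The Hessian of f at 0 has rank 0. Corank 2; j^3 = -s^2*t has shape L^2 M (L != M), so D-series; mu = 9 gives D_9.

9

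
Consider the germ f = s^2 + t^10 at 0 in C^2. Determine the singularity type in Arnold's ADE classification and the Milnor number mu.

Type A_9, Milnor number mu = 9.

The Hessian of f at 0 has rank 1. Corank 1: A-series; mu = 9 gives A_9.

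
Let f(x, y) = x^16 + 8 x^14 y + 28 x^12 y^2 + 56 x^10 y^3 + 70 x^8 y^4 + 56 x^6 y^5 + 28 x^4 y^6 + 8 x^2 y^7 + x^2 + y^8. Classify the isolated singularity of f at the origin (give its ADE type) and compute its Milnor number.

Type A_7, Milnor number mu = 7.

The Hessian of f at 0 has rank 1. Corank 1: A-series; mu = 7 gives A_7.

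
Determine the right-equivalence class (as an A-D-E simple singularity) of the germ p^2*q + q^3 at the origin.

D4

The Hessian of f at 0 has rank 0. Corank 2; j^3 = q*(p^2 + q^2) splits into three distinct lines over C (the quadratic factor has nonzero discriminant), so D_4.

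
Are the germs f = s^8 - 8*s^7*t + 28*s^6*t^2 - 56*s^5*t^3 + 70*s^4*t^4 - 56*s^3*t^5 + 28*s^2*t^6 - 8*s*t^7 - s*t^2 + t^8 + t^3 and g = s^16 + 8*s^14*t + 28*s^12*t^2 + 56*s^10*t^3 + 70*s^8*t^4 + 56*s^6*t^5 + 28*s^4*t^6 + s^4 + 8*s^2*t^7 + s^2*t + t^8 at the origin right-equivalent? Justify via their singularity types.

The Hessian of f at 0 has rank 0. Corank 2; j^3 = -t^2*(s - t) has shape L^2 M (L != M), so D-series; mu = 9 gives D_9. The Hessian of g at 0 has rank 0. Corank 2; j^3 = s^2*t has shape L^2 M (L != M), so D-series; mu = 9 gives D_9. Both have type D_9, hence right-equivalent.

Yes.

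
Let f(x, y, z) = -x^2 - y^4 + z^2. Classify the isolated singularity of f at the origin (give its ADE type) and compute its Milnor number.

Type A3, Milnor number mu = 3.

The Hessian of f at 0 is [[-2, 0, 0], [0, 0, 0], [0, 0, 2]] with rank 2, so corank 1. A Groebner basis of the Jacobian ideal J(f) in C{x,y,z} is {y^3, x, z}; counting standard monomials gives mu = 3. Corank 1: A-series; mu = 3 gives A_3.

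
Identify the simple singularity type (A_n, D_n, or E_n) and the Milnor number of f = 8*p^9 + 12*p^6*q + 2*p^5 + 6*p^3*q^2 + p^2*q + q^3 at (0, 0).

Type D_4, Milnor number mu = 4.

The Hessian of f at 0 is [[0, 0], [0, 0]] with rank 0, so corank 2. A Groebner basis of the Jacobian ideal J(f) in C{p,q} is {q^3, p^2 + 3*q^2, p*q}; counting standard monomials gives mu = 4. Corank 2; j^3 = q*(p^2 + q^2) splits into three distinct lines over C (the quadratic factor has nonzero discriminant), so D_4.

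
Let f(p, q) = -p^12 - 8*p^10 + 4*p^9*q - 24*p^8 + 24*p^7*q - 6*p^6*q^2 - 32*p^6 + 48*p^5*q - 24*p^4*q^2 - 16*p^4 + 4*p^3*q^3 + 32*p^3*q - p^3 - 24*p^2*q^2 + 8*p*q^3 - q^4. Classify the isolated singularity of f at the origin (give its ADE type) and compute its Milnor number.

Type E_{6}, Milnor number mu = 6.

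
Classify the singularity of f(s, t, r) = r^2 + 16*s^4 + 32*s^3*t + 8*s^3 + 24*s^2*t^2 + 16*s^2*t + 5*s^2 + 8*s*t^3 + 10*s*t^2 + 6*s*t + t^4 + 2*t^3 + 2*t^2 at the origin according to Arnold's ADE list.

A_1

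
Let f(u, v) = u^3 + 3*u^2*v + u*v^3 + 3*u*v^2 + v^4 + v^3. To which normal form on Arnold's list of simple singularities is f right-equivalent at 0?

E_7

The Hessian of f at 0 is [[0, 0], [0, 0]] with rank 0, so corank 2. A Groebner basis of the Jacobian ideal J(f) in C{u,v} is {u^3 + 3*u^2*v + 6*u^2 + 12*u*v + 6*v^2, -3*u^2 + u*v^2 - 6*u*v - 3*v^2, 3*u^2 + 6*u*v + v^3 + 3*v^2}; counting standard monomials gives mu = 7. Corank 2; j^3 = (u + v)^3 is a perfect cube, so E-series; the 4-jet and mu = 7 give E_7.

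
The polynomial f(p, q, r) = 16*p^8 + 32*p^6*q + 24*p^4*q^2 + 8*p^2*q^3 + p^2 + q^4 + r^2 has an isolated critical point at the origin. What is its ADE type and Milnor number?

The Hessian of f at 0 has rank 2. Corank 1: A-series; mu = 3 gives A_3.

Type A3, Milnor number mu = 3.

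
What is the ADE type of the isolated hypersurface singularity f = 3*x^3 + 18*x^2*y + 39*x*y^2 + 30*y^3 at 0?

D4

The Hessian of f at 0 is [[0, 0], [0, 0]] with rank 0, so corank 2. A Groebner basis of the Jacobian ideal J(f) in C{x,y} is {y^3, x^2 - 11*y^2/3, x*y + 2*y^2}; counting standard monomials gives mu = 4. Corank 2; j^3 = 3*(x + 2*y)*(x^2 + 4*x*y + 5*y^2) splits into three distinct lines over C (the quadratic factor has nonzero discriminant), so D_4.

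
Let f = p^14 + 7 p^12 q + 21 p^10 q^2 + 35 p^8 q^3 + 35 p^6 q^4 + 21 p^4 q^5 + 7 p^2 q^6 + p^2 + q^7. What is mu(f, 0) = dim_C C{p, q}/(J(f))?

6

The Hessian of f at 0 is [[2, 0], [0, 0]] with rank 1, so corank 1. A Groebner basis of the Jacobian ideal J(f) in C{p,q} is {q^6, p}; counting standard monomials gives mu = 6. Corank 1: A-series; mu = 6 gives A_6.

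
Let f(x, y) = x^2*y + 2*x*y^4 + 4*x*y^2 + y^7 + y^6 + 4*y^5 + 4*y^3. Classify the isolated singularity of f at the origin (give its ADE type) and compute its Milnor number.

The Hessian of f at 0 has rank 0. Corank 2; j^3 = y*(x + 2*y)^2 has shape L^2 M (L != M), so D-series; mu = 7 gives D_7.

Type D7, Milnor number mu = 7.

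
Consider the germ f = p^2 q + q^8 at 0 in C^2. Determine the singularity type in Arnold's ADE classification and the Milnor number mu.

The Hessian of f at 0 is [[0, 0], [0, 0]] with rank 0, so corank 2. A Groebner basis of the Jacobian ideal J(f) in C{p,q} is {p^2/8 + q^7, p^3, p*q}; counting standard monomials gives mu = 9. Corank 2; j^3 = p^2*q has shape L^2 M (L != M), so D-series; mu = 9 gives D_9.

Type D9, Milnor number mu = 9.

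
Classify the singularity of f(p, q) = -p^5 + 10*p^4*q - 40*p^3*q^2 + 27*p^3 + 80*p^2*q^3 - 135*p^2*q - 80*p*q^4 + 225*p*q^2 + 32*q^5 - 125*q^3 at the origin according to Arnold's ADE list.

The Hessian of f at 0 has rank 0. Corank 2; j^3 = (3*p - 5*q)^3 is a perfect cube, so E-series; the 5-jet and mu = 8 give E_8.

E_{8}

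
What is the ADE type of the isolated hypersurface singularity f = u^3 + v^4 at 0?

The Hessian of f at 0 is [[0, 0], [0, 0]] with rank 0, so corank 2. A Groebner basis of the Jacobian ideal J(f) in C{u,v} is {v^3, u^2}; counting standard monomials gives mu = 6. Corank 2; j^3 = u^3 is a perfect cube, so E-series; the 4-jet and mu = 6 give E_6.

E6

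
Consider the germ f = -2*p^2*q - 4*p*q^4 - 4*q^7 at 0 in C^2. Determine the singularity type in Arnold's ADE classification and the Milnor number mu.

Type D_{8}, Milnor number mu = 8.

The Hessian of f at 0 is [[0, 0], [0, 0]] with rank 0, so corank 2. A Groebner basis of the Jacobian ideal J(f) in C{p,q} is {-p^2/6 + p*q^3, p*q + q^4, p^3, p^2*q}; counting standard monomials gives mu = 8. Corank 2; j^3 = -2*p^2*q has shape L^2 M (L != M), so D-series; mu = 8 gives D_8.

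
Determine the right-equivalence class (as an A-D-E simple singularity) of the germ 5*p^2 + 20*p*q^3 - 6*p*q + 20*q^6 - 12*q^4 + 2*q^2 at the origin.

A1

The Hessian of f at 0 is [[10, -6], [-6, 4]] with rank 2, so corank 0. A Groebner basis of the Jacobian ideal J(f) in C{p,q} is {p, q}; counting standard monomials gives mu = 1. Corank 0: nondegenerate Morse point, so A_1.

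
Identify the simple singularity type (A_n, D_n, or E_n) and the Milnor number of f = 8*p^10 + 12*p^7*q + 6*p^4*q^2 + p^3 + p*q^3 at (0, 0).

The Hessian of f at 0 is [[0, 0], [0, 0]] with rank 0, so corank 2. A Groebner basis of the Jacobian ideal J(f) in C{p,q} is {p^3, p*q^2, 3*p^2 + q^3}; counting standard monomials gives mu = 7. Corank 2; j^3 = p^3 is a perfect cube, so E-series; the 4-jet and mu = 7 give E_7.

Type E_7, Milnor number mu = 7.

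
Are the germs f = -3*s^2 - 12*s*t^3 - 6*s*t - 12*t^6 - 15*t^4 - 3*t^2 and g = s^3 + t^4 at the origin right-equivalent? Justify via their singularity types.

The Hessian of f at 0 has rank 1. Corank 1: A-series; mu = 3 gives A_3. The Hessian of g at 0 has rank 0. Corank 2; j^3 = s^3 is a perfect cube, so E-series; the 4-jet and mu = 6 give E_6. f is A_3 but g is E_6, hence not right-equivalent.

No.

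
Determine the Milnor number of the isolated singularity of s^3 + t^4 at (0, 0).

6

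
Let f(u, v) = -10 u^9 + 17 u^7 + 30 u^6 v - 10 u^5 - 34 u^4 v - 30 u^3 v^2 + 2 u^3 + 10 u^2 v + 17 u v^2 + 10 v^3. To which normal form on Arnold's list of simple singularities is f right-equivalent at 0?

The Hessian of f at 0 is [[0, 0], [0, 0]] with rank 0, so corank 2. A Groebner basis of the Jacobian ideal J(f) in C{u,v} is {v^3, u^2 - 11*v^2/2, u*v + 5*v^2/2}; counting standard monomials gives mu = 4. Corank 2; j^3 = (u + 2*v)*(2*u^2 + 6*u*v + 5*v^2) splits into three distinct lines over C (the quadratic factor has nonzero discriminant), so D_4.

D_4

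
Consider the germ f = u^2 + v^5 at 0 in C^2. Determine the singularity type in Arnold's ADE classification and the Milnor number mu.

Type A_{4}, Milnor number mu = 4.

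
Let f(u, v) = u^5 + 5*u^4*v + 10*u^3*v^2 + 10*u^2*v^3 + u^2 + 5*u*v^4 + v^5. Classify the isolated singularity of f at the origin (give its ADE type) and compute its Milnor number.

The Hessian of f at 0 has rank 1. Corank 1: A-series; mu = 4 gives A_4.

Type A4, Milnor number mu = 4.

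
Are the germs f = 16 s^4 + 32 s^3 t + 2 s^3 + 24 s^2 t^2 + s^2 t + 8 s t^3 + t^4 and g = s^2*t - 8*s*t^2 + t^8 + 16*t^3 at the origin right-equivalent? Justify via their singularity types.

The Hessian of f at 0 has rank 0. Corank 2; j^3 = s^2*(2*s + t) has shape L^2 M (L != M), so D-series; mu = 5 gives D_5. The Hessian of g at 0 has rank 0. Corank 2; j^3 = t*(s - 4*t)^2 has shape L^2 M (L != M), so D-series; mu = 9 gives D_9. f is D_5 but g is D_9, hence not right-equivalent.

No.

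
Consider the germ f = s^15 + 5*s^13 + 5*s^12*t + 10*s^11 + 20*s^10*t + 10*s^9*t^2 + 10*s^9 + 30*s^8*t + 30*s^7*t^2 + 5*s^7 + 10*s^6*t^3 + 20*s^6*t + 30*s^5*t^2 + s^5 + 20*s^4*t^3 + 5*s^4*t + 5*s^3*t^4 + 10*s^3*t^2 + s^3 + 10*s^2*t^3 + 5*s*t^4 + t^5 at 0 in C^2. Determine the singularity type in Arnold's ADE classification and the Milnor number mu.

The Hessian of f at 0 is [[0, 0], [0, 0]] with rank 0, so corank 2. A Groebner basis of the Jacobian ideal J(f) in C{s,t} is {t^5, s*t^3 + t^4/4, s^2}; counting standard monomials gives mu = 8. Corank 2; j^3 = s^3 is a perfect cube, so E-series; the 5-jet and mu = 8 give E_8.

Type E8, Milnor number mu = 8.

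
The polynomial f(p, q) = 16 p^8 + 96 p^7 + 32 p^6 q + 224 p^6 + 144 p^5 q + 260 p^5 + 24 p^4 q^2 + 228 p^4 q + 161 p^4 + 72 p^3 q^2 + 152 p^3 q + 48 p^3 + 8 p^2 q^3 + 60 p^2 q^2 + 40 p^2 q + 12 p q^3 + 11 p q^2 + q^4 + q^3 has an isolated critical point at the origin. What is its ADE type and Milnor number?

Type D_5, Milnor number mu = 5.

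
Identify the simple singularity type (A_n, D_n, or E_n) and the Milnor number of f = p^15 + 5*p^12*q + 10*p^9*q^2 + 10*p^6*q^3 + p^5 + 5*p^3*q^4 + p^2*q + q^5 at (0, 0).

The Hessian of f at 0 has rank 0. Corank 2; j^3 = p^2*q has shape L^2 M (L != M), so D-series; mu = 6 gives D_6.

Type D6, Milnor number mu = 6.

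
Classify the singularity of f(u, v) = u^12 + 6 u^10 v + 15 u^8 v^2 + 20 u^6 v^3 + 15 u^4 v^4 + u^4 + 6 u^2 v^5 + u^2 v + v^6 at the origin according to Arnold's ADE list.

D7

The Hessian of f at 0 has rank 0. Corank 2; j^3 = u^2*v has shape L^2 M (L != M), so D-series; mu = 7 gives D_7.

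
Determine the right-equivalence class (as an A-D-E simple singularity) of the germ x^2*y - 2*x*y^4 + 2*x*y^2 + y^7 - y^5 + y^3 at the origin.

The Hessian of f at 0 is [[0, 0], [0, 0]] with rank 0, so corank 2. A Groebner basis of the Jacobian ideal J(f) in C{x,y} is {-x*y + y^4 - y^2, x*y^2 + y^3, x^2 + 7*x*y + 6*y^2}; counting standard monomials gives mu = 6. Corank 2; j^3 = y*(x + y)^2 has shape L^2 M (L != M), so D-series; mu = 6 gives D_6.

D_{6}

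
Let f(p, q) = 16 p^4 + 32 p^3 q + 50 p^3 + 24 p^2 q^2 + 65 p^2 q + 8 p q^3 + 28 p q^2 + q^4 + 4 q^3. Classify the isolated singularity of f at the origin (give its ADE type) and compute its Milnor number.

Type D_5, Milnor number mu = 5.

The Hessian of f at 0 has rank 0. Corank 2; j^3 = (2*p + q)*(5*p + 2*q)^2 has shape L^2 M (L != M), so D-series; mu = 5 gives D_5.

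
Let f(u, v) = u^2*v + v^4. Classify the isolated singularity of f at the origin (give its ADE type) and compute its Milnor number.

The Hessian of f at 0 is [[0, 0], [0, 0]] with rank 0, so corank 2. A Groebner basis of the Jacobian ideal J(f) in C{u,v} is {u^3, u^2/4 + v^3, u*v}; counting standard monomials gives mu = 5. Corank 2; j^3 = u^2*v has shape L^2 M (L != M), so D-series; mu = 5 gives D_5.

Type D_5, Milnor number mu = 5.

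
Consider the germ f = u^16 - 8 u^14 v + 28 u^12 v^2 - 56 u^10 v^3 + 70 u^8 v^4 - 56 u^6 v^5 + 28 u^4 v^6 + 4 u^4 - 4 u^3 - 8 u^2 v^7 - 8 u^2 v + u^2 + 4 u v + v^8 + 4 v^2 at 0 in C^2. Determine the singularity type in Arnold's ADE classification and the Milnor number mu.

Type A7, Milnor number mu = 7.

The Hessian of f at 0 has rank 1. Corank 1: A-series; mu = 7 gives A_7.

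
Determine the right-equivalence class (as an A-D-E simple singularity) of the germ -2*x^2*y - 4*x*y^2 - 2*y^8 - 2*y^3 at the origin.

D_9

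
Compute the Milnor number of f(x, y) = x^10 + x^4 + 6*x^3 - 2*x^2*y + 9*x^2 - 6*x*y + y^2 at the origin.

9

The Hessian of f at 0 has rank 1. Corank 1: A-series; mu = 9 gives A_9.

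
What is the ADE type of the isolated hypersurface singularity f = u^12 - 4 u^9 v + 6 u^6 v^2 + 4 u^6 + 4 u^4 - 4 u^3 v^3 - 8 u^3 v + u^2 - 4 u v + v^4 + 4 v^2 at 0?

A_{3}

The Hessian of f at 0 has rank 1. Corank 1: A-series; mu = 3 gives A_3.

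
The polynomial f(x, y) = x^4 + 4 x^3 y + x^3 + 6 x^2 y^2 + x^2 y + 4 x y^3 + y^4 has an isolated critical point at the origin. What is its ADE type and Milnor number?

The Hessian of f at 0 is [[0, 0], [0, 0]] with rank 0, so corank 2. A Groebner basis of the Jacobian ideal J(f) in C{x,y} is {x*y^2, -x*y/4 + y^3, x^2 + x*y}; counting standard monomials gives mu = 5. Corank 2; j^3 = x^2*(x + y) has shape L^2 M (L != M), so D-series; mu = 5 gives D_5.

Type D_5, Milnor number mu = 5.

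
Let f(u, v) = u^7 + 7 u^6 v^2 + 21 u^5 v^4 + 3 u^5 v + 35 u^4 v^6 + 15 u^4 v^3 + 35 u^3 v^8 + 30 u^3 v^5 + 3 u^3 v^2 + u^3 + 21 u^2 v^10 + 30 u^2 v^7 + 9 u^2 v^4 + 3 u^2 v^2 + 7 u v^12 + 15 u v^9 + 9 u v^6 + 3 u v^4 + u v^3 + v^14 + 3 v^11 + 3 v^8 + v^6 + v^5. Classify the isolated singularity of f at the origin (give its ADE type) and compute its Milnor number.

Type E_7, Milnor number mu = 7.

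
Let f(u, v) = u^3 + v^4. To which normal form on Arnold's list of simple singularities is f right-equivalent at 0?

E_6

The Hessian of f at 0 has rank 0. Corank 2; j^3 = u^3 is a perfect cube, so E-series; the 4-jet and mu = 6 give E_6.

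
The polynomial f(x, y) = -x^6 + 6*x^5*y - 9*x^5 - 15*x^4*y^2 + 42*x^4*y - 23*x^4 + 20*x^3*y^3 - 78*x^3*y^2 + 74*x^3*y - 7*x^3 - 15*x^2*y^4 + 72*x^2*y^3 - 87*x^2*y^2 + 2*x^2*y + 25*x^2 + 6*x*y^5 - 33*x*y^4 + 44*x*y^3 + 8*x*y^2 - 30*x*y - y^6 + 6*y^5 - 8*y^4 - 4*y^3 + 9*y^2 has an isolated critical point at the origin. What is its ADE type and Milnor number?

Type A_2, Milnor number mu = 2.

The Hessian of f at 0 is [[50, -30], [-30, 18]] with rank 1, so corank 1. A Groebner basis of the Jacobian ideal J(f) in C{x,y} is {y^2, x - 3*y/5}; counting standard monomials gives mu = 2. Corank 1: A-series; mu = 2 gives A_2.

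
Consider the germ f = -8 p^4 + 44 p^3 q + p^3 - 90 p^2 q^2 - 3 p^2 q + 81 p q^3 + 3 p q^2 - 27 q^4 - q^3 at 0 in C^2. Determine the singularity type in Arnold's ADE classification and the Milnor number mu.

Type E_{7}, Milnor number mu = 7.

The Hessian of f at 0 is [[0, 0], [0, 0]] with rank 0, so corank 2. A Groebner basis of the Jacobian ideal J(f) in C{p,q} is {3*p^2/4 - 3*p*q/2 + q^4 + q^3/4 + 3*q^2/4, p^3 - 15*p^2/4 + 15*p*q/2 - 9*q^3/4 - 15*q^2/4, p^2*q - 9*p^2/4 + 9*p*q/2 - 7*q^3/4 - 9*q^2/4, -p^2 + p*q^2 + 2*p*q - 4*q^3/3 - q^2}; counting standard monomials gives mu = 7. Corank 2; j^3 = (p - q)^3 is a perfect cube, so E-series; the 4-jet and mu = 7 give E_7.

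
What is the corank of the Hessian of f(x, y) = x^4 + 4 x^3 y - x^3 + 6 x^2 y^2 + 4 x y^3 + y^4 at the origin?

The Hessian at 0 is [[0, 0], [0, 0]] of rank 0; hence corank 2.

2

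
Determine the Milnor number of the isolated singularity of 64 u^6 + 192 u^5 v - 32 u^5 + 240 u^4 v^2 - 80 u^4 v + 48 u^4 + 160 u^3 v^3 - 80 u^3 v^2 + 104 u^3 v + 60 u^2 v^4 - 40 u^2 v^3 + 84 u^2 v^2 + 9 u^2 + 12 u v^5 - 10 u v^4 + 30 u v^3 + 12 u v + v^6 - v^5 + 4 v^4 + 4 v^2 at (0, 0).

The Hessian of f at 0 is [[18, 12], [12, 8]] with rank 1, so corank 1. A Groebner basis of the Jacobian ideal J(f) in C{u,v} is {-81*u + v^3 - 54*v, u^2 - 4*v^2/9, u*v + 2*v^2/3}; counting standard monomials gives mu = 4. Corank 1: A-series; mu = 4 gives A_4.

4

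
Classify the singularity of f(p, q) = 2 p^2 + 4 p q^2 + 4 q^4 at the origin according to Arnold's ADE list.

A3

The Hessian of f at 0 is [[4, 0], [0, 0]] with rank 1, so corank 1. A Groebner basis of the Jacobian ideal J(f) in C{p,q} is {p^2, p*q, p + q^2}; counting standard monomials gives mu = 3. Corank 1: A-series; mu = 3 gives A_3.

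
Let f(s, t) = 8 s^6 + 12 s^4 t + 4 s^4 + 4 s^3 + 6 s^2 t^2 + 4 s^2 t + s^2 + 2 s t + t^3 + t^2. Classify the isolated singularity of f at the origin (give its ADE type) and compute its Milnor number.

Type A_2, Milnor number mu = 2.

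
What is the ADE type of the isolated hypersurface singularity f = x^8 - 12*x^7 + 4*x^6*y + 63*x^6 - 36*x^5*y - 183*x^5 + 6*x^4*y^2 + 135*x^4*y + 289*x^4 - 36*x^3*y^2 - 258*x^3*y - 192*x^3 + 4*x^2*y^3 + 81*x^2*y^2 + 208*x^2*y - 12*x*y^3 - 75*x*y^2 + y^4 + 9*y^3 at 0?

D_{5}

The Hessian of f at 0 is [[0, 0], [0, 0]] with rank 0, so corank 2. A Groebner basis of the Jacobian ideal J(f) in C{x,y} is {x*y^2 - 128*x*y/17 + 48*y^2/17, -1024*x*y/51 + y^3 + 128*y^2/17, x^2 - 307*x*y/408 + 77*y^2/544}; counting standard monomials gives mu = 5. Corank 2; j^3 = -(3*x - y)*(8*x - 3*y)^2 has shape L^2 M (L != M), so D-series; mu = 5 gives D_5.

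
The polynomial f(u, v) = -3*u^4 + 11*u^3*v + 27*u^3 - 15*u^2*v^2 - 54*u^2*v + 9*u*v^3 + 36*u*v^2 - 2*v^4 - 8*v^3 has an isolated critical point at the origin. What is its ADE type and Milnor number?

The Hessian of f at 0 has rank 0. Corank 2; j^3 = (3*u - 2*v)^3 is a perfect cube, so E-series; the 4-jet and mu = 7 give E_7.

Type E7, Milnor number mu = 7.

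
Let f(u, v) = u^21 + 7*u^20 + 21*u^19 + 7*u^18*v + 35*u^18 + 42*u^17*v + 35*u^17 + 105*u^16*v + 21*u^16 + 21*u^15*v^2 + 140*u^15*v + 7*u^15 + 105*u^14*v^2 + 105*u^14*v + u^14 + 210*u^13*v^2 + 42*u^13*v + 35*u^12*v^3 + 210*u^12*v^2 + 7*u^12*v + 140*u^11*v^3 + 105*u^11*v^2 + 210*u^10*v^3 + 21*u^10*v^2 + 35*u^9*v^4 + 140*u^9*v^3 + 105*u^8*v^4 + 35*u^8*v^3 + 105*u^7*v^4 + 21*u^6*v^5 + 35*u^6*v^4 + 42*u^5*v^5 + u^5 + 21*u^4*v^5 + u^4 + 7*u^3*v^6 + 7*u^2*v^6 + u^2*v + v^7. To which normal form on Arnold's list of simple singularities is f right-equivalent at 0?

D_{8}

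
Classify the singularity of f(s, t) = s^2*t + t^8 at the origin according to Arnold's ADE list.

The Hessian of f at 0 is [[0, 0], [0, 0]] with rank 0, so corank 2. A Groebner basis of the Jacobian ideal J(f) in C{s,t} is {s^2/8 + t^7, s^3, s*t}; counting standard monomials gives mu = 9. Corank 2; j^3 = s^2*t has shape L^2 M (L != M), so D-series; mu = 9 gives D_9.

D_{9}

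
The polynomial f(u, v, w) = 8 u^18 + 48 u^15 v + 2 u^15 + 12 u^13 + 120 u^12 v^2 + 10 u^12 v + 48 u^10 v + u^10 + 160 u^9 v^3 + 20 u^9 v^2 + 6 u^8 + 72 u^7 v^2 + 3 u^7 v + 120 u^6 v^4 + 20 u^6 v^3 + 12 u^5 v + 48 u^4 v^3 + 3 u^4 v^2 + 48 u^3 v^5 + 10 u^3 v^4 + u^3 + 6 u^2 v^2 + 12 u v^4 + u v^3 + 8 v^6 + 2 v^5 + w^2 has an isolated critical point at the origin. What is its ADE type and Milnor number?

The Hessian of f at 0 has rank 1. Corank 2; j^3 = u^3 is a perfect cube, so E-series; the 4-jet and mu = 7 give E_7.

Type E_7, Milnor number mu = 7.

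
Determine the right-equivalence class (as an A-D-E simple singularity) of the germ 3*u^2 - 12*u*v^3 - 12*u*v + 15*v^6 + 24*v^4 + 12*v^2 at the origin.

The Hessian of f at 0 has rank 1. Corank 1: A-series; mu = 5 gives A_5.

A_{5}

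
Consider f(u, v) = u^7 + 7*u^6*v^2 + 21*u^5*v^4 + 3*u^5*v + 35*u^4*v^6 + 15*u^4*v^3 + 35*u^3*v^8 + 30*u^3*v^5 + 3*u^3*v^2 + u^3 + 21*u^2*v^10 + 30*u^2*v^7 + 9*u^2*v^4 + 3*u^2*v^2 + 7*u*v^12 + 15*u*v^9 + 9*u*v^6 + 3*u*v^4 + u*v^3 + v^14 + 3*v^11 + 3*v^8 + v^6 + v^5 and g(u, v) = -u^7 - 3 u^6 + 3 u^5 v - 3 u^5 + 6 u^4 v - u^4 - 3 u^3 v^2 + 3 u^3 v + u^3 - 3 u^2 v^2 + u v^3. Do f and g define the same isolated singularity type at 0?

Yes.

The Hessian of f at 0 is [[0, 0], [0, 0]] with rank 0, so corank 2. A Groebner basis of the Jacobian ideal J(f) in C{u,v} is {-u^2 + v^4 - v^3/3, u^3, u^2*v + u^2/3 + v^3/9, u^2 + u*v^2 + v^3/3}; counting standard monomials gives mu = 7. Corank 2; j^3 = u^3 is a perfect cube, so E-series; the 4-jet and mu = 7 give E_7. The Hessian of g at 0 is [[0, 0], [0, 0]] with rank 0, so corank 2. A Groebner basis of the Jacobian ideal J(g) in C{u,v} is {3*u^2 + v^4 + v^3, u^3, u^2*v - u^2 - v^3/3, -2*u^2 + u*v^2 - 2*v^3/3}; counting standard monomials gives mu = 7. Corank 2; j^3 = u^3 is a perfect cube, so E-series; the 4-jet and mu = 7 give E_7. Both have type E_7, hence right-equivalent.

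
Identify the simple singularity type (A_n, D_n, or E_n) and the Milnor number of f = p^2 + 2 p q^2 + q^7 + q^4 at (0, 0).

Type A_6, Milnor number mu = 6.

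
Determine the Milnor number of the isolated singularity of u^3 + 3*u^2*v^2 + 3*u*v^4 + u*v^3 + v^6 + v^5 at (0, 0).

7

The Hessian of f at 0 is [[0, 0], [0, 0]] with rank 0, so corank 2. A Groebner basis of the Jacobian ideal J(f) in C{u,v} is {-u^2 + v^4 - v^3/3, u^3, u^2*v + u^2/3 + v^3/9, u^2 + u*v^2 + v^3/3}; counting standard monomials gives mu = 7. Corank 2; j^3 = u^3 is a perfect cube, so E-series; the 4-jet and mu = 7 give E_7.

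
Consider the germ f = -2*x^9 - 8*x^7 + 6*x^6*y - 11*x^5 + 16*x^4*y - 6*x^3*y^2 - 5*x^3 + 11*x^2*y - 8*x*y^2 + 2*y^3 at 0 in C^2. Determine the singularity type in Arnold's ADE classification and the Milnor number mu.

Type D4, Milnor number mu = 4.

The Hessian of f at 0 has rank 0. Corank 2; j^3 = -(x - y)*(5*x^2 - 6*x*y + 2*y^2) splits into three distinct lines over C (the quadratic factor has nonzero discriminant), so D_4.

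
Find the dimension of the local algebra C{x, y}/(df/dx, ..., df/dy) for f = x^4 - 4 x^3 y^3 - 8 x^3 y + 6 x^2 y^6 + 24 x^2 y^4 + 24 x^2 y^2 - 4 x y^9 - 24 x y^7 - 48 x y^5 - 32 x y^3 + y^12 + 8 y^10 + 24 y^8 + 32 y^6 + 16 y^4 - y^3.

6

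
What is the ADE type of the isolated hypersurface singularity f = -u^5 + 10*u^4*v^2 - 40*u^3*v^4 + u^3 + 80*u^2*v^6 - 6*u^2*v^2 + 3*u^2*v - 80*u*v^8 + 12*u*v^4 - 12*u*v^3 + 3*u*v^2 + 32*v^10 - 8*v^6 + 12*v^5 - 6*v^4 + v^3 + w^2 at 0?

E_{8}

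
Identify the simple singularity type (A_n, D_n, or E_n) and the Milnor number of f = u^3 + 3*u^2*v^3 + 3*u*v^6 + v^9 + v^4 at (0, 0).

Type E_{6}, Milnor number mu = 6.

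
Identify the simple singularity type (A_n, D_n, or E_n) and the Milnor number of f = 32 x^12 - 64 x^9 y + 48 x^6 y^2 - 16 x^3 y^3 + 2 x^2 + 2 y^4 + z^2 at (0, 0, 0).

The Hessian of f at 0 has rank 2. Corank 1: A-series; mu = 3 gives A_3.

Type A_{3}, Milnor number mu = 3.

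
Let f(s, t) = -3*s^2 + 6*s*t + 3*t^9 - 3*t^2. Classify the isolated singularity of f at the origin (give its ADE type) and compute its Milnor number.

Type A_{8}, Milnor number mu = 8.

The Hessian of f at 0 has rank 1. Corank 1: A-series; mu = 8 gives A_8.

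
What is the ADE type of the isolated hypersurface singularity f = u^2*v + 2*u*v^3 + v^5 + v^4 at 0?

D5

The Hessian of f at 0 has rank 0. Corank 2; j^3 = u^2*v has shape L^2 M (L != M), so D-series; mu = 5 gives D_5.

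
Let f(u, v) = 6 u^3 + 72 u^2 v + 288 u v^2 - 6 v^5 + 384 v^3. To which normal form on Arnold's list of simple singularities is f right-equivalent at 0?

The Hessian of f at 0 has rank 0. Corank 2; j^3 = 6*(u + 4*v)^3 is a perfect cube, so E-series; the 5-jet and mu = 8 give E_8.

E_8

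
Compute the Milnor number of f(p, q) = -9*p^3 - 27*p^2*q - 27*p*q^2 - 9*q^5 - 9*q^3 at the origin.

8

The Hessian of f at 0 is [[0, 0], [0, 0]] with rank 0, so corank 2. A Groebner basis of the Jacobian ideal J(f) in C{p,q} is {q^4, p^2 + 2*p*q + q^2}; counting standard monomials gives mu = 8. Corank 2; j^3 = -9*(p + q)^3 is a perfect cube, so E-series; the 5-jet and mu = 8 give E_8.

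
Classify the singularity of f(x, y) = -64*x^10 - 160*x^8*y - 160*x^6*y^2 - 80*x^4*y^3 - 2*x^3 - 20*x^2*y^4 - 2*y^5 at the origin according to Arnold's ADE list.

The Hessian of f at 0 has rank 0. Corank 2; j^3 = -2*x^3 is a perfect cube, so E-series; the 5-jet and mu = 8 give E_8.

E_{8}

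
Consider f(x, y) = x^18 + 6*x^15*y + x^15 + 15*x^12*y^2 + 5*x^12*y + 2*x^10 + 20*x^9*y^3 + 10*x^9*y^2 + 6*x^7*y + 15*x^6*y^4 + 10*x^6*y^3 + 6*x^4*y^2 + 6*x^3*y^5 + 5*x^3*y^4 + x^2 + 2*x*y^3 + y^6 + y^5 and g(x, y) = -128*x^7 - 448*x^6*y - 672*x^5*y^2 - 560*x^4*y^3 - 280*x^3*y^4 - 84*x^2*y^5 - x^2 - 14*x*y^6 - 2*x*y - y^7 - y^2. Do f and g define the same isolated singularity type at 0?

The Hessian of f at 0 is [[2, 0], [0, 0]] with rank 1, so corank 1. A Groebner basis of the Jacobian ideal J(f) in C{x,y} is {x + y^3, x^2, x*y}; counting standard monomials gives mu = 4. Corank 1: A-series; mu = 4 gives A_4. The Hessian of g at 0 is [[-2, -2], [-2, -2]] with rank 1, so corank 1. A Groebner basis of the Jacobian ideal J(g) in C{x,y} is {y^6, x + y}; counting standard monomials gives mu = 6. Corank 1: A-series; mu = 6 gives A_6. f is A_4 but g is A_6, hence not right-equivalent.

No.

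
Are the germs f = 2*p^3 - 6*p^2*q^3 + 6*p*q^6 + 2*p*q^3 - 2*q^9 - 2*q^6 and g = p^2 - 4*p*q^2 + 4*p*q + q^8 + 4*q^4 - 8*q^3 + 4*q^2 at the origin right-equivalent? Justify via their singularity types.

No.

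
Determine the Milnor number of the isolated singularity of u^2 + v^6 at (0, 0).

The Hessian of f at 0 has rank 1. Corank 1: A-series; mu = 5 gives A_5.

5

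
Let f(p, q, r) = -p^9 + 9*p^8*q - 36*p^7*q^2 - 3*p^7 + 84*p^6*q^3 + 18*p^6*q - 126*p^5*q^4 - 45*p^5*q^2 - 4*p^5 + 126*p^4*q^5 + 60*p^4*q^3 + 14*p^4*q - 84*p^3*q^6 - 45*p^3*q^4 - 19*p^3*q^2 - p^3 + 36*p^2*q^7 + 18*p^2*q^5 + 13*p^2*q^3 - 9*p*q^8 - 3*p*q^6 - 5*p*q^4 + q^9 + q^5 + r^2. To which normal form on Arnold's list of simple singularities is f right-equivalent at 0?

E8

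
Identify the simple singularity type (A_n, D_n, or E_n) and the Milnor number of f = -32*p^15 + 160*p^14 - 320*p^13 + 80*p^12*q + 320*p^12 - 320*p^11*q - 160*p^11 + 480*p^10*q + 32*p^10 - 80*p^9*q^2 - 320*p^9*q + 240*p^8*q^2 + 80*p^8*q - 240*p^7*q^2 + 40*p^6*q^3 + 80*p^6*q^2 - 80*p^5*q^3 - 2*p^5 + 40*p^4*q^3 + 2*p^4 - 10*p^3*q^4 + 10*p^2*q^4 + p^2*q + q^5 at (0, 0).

The Hessian of f at 0 is [[0, 0], [0, 0]] with rank 0, so corank 2. A Groebner basis of the Jacobian ideal J(f) in C{p,q} is {p^2/5 + q^4, p^3, p*q}; counting standard monomials gives mu = 6. Corank 2; j^3 = p^2*q has shape L^2 M (L != M), so D-series; mu = 6 gives D_6.

Type D_{6}, Milnor number mu = 6.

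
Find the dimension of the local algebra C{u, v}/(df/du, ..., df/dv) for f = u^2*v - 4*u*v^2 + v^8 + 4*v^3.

9

The Hessian of f at 0 is [[0, 0], [0, 0]] with rank 0, so corank 2. A Groebner basis of the Jacobian ideal J(f) in C{u,v} is {u^2/8 + v^7 - v^2/2, u^3 - 8*v^3, u*v - 2*v^2}; counting standard monomials gives mu = 9. Corank 2; j^3 = v*(u - 2*v)^2 has shape L^2 M (L != M), so D-series; mu = 9 gives D_9.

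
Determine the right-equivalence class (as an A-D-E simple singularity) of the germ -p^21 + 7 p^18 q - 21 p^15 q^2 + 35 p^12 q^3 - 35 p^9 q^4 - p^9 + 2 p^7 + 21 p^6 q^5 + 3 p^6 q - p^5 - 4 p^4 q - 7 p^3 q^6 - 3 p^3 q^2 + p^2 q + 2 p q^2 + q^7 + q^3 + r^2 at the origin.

D_8

The Hessian of f at 0 has rank 1. Corank 2; j^3 = q*(p + q)^2 has shape L^2 M (L != M), so D-series; mu = 8 gives D_8.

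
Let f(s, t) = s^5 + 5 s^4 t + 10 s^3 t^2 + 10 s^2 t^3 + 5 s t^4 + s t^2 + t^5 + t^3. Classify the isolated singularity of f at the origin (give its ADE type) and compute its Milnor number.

The Hessian of f at 0 has rank 0. Corank 2; j^3 = t^2*(s + t) has shape L^2 M (L != M), so D-series; mu = 6 gives D_6.

Type D6, Milnor number mu = 6.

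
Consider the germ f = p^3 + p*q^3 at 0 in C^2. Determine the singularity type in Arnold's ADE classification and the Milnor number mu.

The Hessian of f at 0 has rank 0. Corank 2; j^3 = p^3 is a perfect cube, so E-series; the 4-jet and mu = 7 give E_7.

Type E7, Milnor number mu = 7.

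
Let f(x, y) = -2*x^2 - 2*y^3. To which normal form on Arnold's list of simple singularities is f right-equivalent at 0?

A_{2}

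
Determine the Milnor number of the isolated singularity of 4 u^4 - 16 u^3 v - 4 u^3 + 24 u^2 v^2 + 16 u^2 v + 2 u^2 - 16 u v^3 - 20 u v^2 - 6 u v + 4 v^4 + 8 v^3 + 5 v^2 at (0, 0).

1

The Hessian of f at 0 has rank 2. Corank 0: nondegenerate Morse point, so A_1.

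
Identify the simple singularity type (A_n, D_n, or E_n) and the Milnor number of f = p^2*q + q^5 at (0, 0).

Type D_{6}, Milnor number mu = 6.

The Hessian of f at 0 has rank 0. Corank 2; j^3 = p^2*q has shape L^2 M (L != M), so D-series; mu = 6 gives D_6.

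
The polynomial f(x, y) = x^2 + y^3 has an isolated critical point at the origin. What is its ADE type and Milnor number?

Type A_{2}, Milnor number mu = 2.

The Hessian of f at 0 has rank 1. Corank 1: A-series; mu = 2 gives A_2.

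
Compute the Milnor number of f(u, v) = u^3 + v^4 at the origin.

6

The Hessian of f at 0 is [[0, 0], [0, 0]] with rank 0, so corank 2. A Groebner basis of the Jacobian ideal J(f) in C{u,v} is {v^3, u^2}; counting standard monomials gives mu = 6. Corank 2; j^3 = u^3 is a perfect cube, so E-series; the 4-jet and mu = 6 give E_6.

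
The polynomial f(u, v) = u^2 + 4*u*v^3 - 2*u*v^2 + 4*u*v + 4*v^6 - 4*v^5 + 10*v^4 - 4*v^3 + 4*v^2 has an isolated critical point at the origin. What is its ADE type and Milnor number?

Type A3, Milnor number mu = 3.

The Hessian of f at 0 has rank 1. Corank 1: A-series; mu = 3 gives A_3.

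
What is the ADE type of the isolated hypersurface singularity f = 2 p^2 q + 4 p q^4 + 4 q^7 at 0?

The Hessian of f at 0 is [[0, 0], [0, 0]] with rank 0, so corank 2. A Groebner basis of the Jacobian ideal J(f) in C{p,q} is {-p^2/6 + p*q^3, p*q + q^4, p^3, p^2*q}; counting standard monomials gives mu = 8. Corank 2; j^3 = 2*p^2*q has shape L^2 M (L != M), so D-series; mu = 8 gives D_8.

D8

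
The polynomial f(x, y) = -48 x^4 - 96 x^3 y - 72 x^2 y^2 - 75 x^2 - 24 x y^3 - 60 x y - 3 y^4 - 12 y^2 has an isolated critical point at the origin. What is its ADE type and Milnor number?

The Hessian of f at 0 has rank 1. Corank 1: A-series; mu = 3 gives A_3.

Type A_{3}, Milnor number mu = 3.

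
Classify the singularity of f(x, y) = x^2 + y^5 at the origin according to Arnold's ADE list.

The Hessian of f at 0 has rank 1. Corank 1: A-series; mu = 4 gives A_4.

A_{4}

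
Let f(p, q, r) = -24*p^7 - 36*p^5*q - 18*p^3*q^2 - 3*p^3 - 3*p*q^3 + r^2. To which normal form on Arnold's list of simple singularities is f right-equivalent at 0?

E_{7}

The Hessian of f at 0 is [[0, 0, 0], [0, 0, 0], [0, 0, 2]] with rank 1, so corank 2. A Groebner basis of the Jacobian ideal J(f) in C{p,q,r} is {p^3, p*q^2, 3*p^2 + q^3, r}; counting standard monomials gives mu = 7. Corank 2; j^3 = -3*p^3 is a perfect cube, so E-series; the 4-jet and mu = 7 give E_7.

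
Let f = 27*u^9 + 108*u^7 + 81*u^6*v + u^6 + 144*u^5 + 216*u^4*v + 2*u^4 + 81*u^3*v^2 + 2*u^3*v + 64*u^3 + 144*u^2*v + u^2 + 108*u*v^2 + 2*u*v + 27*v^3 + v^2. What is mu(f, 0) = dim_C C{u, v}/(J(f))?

2

The Hessian of f at 0 has rank 1. Corank 1: A-series; mu = 2 gives A_2.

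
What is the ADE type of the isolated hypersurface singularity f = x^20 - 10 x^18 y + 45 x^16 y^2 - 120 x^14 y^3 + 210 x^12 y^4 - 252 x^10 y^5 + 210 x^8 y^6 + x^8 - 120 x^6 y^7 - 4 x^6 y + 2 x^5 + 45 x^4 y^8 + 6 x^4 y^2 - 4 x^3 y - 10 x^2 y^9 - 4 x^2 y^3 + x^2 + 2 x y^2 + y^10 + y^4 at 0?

The Hessian of f at 0 has rank 1. Corank 1: A-series; mu = 9 gives A_9.

A9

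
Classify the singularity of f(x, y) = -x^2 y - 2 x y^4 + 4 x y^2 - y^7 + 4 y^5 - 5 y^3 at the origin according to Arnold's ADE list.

D4

The Hessian of f at 0 has rank 0. Corank 2; j^3 = -y*(x^2 - 4*x*y + 5*y^2) splits into three distinct lines over C (the quadratic factor has nonzero discriminant), so D_4.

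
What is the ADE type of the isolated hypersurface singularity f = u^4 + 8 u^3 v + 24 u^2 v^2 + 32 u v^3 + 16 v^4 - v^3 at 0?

E6

The Hessian of f at 0 has rank 0. Corank 2; j^3 = -v^3 is a perfect cube, so E-series; the 4-jet and mu = 6 give E_6.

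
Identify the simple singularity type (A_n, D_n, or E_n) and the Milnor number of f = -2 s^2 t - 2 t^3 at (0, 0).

Type D4, Milnor number mu = 4.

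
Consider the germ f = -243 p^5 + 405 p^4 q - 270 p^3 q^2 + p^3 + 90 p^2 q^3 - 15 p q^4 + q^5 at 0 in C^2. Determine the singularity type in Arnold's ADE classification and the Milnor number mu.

Type E_8, Milnor number mu = 8.

The Hessian of f at 0 has rank 0. Corank 2; j^3 = p^3 is a perfect cube, so E-series; the 5-jet and mu = 8 give E_8.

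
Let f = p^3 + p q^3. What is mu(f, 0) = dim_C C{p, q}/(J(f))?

The Hessian of f at 0 has rank 0. Corank 2; j^3 = p^3 is a perfect cube, so E-series; the 4-jet and mu = 7 give E_7.

7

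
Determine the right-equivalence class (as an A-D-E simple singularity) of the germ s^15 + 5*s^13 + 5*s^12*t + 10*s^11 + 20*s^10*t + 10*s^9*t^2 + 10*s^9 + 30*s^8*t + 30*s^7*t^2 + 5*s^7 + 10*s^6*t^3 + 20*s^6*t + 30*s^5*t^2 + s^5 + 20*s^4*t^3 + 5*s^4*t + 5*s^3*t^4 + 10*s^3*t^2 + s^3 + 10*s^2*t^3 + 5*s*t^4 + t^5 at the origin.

The Hessian of f at 0 is [[0, 0], [0, 0]] with rank 0, so corank 2. A Groebner basis of the Jacobian ideal J(f) in C{s,t} is {t^5, s*t^3 + t^4/4, s^2}; counting standard monomials gives mu = 8. Corank 2; j^3 = s^3 is a perfect cube, so E-series; the 5-jet and mu = 8 give E_8.

E_{8}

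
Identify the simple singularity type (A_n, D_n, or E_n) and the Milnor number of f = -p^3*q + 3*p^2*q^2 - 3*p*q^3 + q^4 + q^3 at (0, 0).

Type E_{7}, Milnor number mu = 7.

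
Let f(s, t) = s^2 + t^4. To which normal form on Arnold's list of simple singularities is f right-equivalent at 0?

A_3

The Hessian of f at 0 has rank 1. Corank 1: A-series; mu = 3 gives A_3.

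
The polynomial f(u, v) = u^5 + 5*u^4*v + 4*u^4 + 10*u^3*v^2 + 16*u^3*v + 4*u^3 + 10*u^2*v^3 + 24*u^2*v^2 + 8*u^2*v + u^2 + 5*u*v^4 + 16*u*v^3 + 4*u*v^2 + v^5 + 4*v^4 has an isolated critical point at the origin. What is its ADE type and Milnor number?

Type A4, Milnor number mu = 4.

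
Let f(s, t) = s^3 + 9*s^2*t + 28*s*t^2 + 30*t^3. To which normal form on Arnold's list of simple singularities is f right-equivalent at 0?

The Hessian of f at 0 has rank 0. Corank 2; j^3 = (s + 3*t)*(s^2 + 6*s*t + 10*t^2) splits into three distinct lines over C (the quadratic factor has nonzero discriminant), so D_4.

D_4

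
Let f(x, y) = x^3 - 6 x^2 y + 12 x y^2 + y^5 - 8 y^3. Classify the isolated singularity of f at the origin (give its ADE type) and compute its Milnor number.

Type E_8, Milnor number mu = 8.

The Hessian of f at 0 has rank 0. Corank 2; j^3 = (x - 2*y)^3 is a perfect cube, so E-series; the 5-jet and mu = 8 give E_8.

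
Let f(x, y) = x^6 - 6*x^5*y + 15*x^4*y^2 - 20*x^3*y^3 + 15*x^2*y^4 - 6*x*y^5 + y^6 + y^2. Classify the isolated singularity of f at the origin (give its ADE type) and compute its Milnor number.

Type A_5, Milnor number mu = 5.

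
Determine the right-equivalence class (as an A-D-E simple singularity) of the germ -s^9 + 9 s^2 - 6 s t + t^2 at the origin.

The Hessian of f at 0 has rank 1. Corank 1: A-series; mu = 8 gives A_8.

A_8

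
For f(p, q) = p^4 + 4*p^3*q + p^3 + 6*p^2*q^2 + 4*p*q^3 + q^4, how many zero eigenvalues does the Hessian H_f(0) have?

2

Hessian at 0 has rank 0.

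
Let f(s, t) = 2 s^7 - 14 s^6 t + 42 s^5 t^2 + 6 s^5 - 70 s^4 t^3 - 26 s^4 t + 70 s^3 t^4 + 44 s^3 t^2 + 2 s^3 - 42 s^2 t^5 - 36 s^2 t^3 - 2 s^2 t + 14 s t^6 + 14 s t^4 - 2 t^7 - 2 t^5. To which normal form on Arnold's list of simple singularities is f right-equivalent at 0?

D_{6}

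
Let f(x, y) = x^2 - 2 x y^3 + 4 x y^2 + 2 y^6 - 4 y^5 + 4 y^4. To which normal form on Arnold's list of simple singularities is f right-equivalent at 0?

The Hessian of f at 0 has rank 1. Corank 1: A-series; mu = 5 gives A_5.

A5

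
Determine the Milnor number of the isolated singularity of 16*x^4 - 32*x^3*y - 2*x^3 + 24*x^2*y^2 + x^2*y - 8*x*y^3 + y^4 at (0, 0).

5

The Hessian of f at 0 has rank 0. Corank 2; j^3 = -x^2*(2*x - y) has shape L^2 M (L != M), so D-series; mu = 5 gives D_5.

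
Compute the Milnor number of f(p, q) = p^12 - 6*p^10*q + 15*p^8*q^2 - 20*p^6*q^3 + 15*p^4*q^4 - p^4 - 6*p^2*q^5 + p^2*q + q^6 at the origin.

7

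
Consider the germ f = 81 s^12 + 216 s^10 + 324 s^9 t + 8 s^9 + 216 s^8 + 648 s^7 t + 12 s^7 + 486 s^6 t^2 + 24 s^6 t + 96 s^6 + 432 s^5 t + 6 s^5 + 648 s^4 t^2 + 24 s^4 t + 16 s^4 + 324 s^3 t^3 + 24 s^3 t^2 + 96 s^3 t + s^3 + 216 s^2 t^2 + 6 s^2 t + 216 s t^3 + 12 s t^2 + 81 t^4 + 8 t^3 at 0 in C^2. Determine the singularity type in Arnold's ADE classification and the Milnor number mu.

Type E_{6}, Milnor number mu = 6.

The Hessian of f at 0 has rank 0. Corank 2; j^3 = (s + 2*t)^3 is a perfect cube, so E-series; the 4-jet and mu = 6 give E_6.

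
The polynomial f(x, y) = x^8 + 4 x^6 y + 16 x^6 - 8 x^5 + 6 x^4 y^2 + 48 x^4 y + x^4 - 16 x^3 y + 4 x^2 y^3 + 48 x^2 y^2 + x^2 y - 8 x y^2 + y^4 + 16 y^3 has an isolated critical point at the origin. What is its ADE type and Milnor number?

Type D_5, Milnor number mu = 5.

The Hessian of f at 0 has rank 0. Corank 2; j^3 = y*(x - 4*y)^2 has shape L^2 M (L != M), so D-series; mu = 5 gives D_5.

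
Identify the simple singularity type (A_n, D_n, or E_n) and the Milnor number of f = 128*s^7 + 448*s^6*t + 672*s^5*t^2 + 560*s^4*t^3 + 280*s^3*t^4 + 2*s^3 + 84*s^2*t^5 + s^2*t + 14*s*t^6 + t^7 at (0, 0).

The Hessian of f at 0 has rank 0. Corank 2; j^3 = s^2*(2*s + t) has shape L^2 M (L != M), so D-series; mu = 8 gives D_8.

Type D_8, Milnor number mu = 8.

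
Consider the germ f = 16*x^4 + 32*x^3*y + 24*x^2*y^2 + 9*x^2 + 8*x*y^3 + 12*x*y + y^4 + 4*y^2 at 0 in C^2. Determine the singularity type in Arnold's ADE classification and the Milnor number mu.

The Hessian of f at 0 has rank 1. Corank 1: A-series; mu = 3 gives A_3.

Type A_{3}, Milnor number mu = 3.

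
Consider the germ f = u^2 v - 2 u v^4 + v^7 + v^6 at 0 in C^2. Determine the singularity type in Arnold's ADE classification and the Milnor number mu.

Type D7, Milnor number mu = 7.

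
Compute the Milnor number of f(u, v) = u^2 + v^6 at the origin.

5

The Hessian of f at 0 is [[2, 0], [0, 0]] with rank 1, so corank 1. A Groebner basis of the Jacobian ideal J(f) in C{u,v} is {v^5, u}; counting standard monomials gives mu = 5. Corank 1: A-series; mu = 5 gives A_5.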